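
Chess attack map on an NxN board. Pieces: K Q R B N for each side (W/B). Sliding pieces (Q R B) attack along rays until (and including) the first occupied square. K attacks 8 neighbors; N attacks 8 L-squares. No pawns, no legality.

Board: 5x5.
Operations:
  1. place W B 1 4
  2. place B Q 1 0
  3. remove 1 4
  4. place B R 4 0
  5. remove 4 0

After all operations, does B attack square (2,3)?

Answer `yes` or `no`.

Answer: no

Derivation:
Op 1: place WB@(1,4)
Op 2: place BQ@(1,0)
Op 3: remove (1,4)
Op 4: place BR@(4,0)
Op 5: remove (4,0)
Per-piece attacks for B:
  BQ@(1,0): attacks (1,1) (1,2) (1,3) (1,4) (2,0) (3,0) (4,0) (0,0) (2,1) (3,2) (4,3) (0,1)
B attacks (2,3): no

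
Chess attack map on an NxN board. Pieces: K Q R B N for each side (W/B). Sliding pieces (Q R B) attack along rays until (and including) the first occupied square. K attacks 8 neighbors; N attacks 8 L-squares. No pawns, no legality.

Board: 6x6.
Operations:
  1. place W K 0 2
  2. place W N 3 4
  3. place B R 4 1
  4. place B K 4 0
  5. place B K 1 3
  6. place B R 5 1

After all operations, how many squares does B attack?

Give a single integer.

Op 1: place WK@(0,2)
Op 2: place WN@(3,4)
Op 3: place BR@(4,1)
Op 4: place BK@(4,0)
Op 5: place BK@(1,3)
Op 6: place BR@(5,1)
Per-piece attacks for B:
  BK@(1,3): attacks (1,4) (1,2) (2,3) (0,3) (2,4) (2,2) (0,4) (0,2)
  BK@(4,0): attacks (4,1) (5,0) (3,0) (5,1) (3,1)
  BR@(4,1): attacks (4,2) (4,3) (4,4) (4,5) (4,0) (5,1) (3,1) (2,1) (1,1) (0,1) [ray(0,-1) blocked at (4,0); ray(1,0) blocked at (5,1)]
  BR@(5,1): attacks (5,2) (5,3) (5,4) (5,5) (5,0) (4,1) [ray(-1,0) blocked at (4,1)]
Union (25 distinct): (0,1) (0,2) (0,3) (0,4) (1,1) (1,2) (1,4) (2,1) (2,2) (2,3) (2,4) (3,0) (3,1) (4,0) (4,1) (4,2) (4,3) (4,4) (4,5) (5,0) (5,1) (5,2) (5,3) (5,4) (5,5)

Answer: 25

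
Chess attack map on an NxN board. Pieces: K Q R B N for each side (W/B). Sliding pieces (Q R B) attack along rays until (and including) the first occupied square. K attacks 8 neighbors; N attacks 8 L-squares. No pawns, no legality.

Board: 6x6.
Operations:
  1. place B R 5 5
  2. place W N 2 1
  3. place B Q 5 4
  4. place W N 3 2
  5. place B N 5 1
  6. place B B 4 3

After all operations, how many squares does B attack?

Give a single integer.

Answer: 18

Derivation:
Op 1: place BR@(5,5)
Op 2: place WN@(2,1)
Op 3: place BQ@(5,4)
Op 4: place WN@(3,2)
Op 5: place BN@(5,1)
Op 6: place BB@(4,3)
Per-piece attacks for B:
  BB@(4,3): attacks (5,4) (5,2) (3,4) (2,5) (3,2) [ray(1,1) blocked at (5,4); ray(-1,-1) blocked at (3,2)]
  BN@(5,1): attacks (4,3) (3,2) (3,0)
  BQ@(5,4): attacks (5,5) (5,3) (5,2) (5,1) (4,4) (3,4) (2,4) (1,4) (0,4) (4,5) (4,3) [ray(0,1) blocked at (5,5); ray(0,-1) blocked at (5,1); ray(-1,-1) blocked at (4,3)]
  BR@(5,5): attacks (5,4) (4,5) (3,5) (2,5) (1,5) (0,5) [ray(0,-1) blocked at (5,4)]
Union (18 distinct): (0,4) (0,5) (1,4) (1,5) (2,4) (2,5) (3,0) (3,2) (3,4) (3,5) (4,3) (4,4) (4,5) (5,1) (5,2) (5,3) (5,4) (5,5)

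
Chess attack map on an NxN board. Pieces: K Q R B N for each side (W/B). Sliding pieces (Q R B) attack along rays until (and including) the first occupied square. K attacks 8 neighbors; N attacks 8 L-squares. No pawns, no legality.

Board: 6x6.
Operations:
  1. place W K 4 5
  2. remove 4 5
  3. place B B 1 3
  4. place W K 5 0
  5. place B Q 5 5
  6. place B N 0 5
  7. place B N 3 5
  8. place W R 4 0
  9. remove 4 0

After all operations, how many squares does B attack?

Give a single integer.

Answer: 21

Derivation:
Op 1: place WK@(4,5)
Op 2: remove (4,5)
Op 3: place BB@(1,3)
Op 4: place WK@(5,0)
Op 5: place BQ@(5,5)
Op 6: place BN@(0,5)
Op 7: place BN@(3,5)
Op 8: place WR@(4,0)
Op 9: remove (4,0)
Per-piece attacks for B:
  BN@(0,5): attacks (1,3) (2,4)
  BB@(1,3): attacks (2,4) (3,5) (2,2) (3,1) (4,0) (0,4) (0,2) [ray(1,1) blocked at (3,5)]
  BN@(3,5): attacks (4,3) (5,4) (2,3) (1,4)
  BQ@(5,5): attacks (5,4) (5,3) (5,2) (5,1) (5,0) (4,5) (3,5) (4,4) (3,3) (2,2) (1,1) (0,0) [ray(0,-1) blocked at (5,0); ray(-1,0) blocked at (3,5)]
Union (21 distinct): (0,0) (0,2) (0,4) (1,1) (1,3) (1,4) (2,2) (2,3) (2,4) (3,1) (3,3) (3,5) (4,0) (4,3) (4,4) (4,5) (5,0) (5,1) (5,2) (5,3) (5,4)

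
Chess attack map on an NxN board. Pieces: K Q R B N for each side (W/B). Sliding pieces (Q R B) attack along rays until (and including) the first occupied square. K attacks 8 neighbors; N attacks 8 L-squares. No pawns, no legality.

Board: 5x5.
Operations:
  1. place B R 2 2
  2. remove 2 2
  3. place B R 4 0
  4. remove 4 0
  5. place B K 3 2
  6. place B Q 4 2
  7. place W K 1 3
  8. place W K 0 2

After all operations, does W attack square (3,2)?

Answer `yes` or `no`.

Op 1: place BR@(2,2)
Op 2: remove (2,2)
Op 3: place BR@(4,0)
Op 4: remove (4,0)
Op 5: place BK@(3,2)
Op 6: place BQ@(4,2)
Op 7: place WK@(1,3)
Op 8: place WK@(0,2)
Per-piece attacks for W:
  WK@(0,2): attacks (0,3) (0,1) (1,2) (1,3) (1,1)
  WK@(1,3): attacks (1,4) (1,2) (2,3) (0,3) (2,4) (2,2) (0,4) (0,2)
W attacks (3,2): no

Answer: no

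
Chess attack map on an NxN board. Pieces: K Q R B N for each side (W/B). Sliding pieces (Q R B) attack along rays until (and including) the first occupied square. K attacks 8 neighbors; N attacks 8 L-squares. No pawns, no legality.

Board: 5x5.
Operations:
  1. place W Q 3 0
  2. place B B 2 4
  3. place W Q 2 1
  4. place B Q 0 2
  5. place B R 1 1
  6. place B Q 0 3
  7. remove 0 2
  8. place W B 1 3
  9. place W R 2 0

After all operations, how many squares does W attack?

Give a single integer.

Op 1: place WQ@(3,0)
Op 2: place BB@(2,4)
Op 3: place WQ@(2,1)
Op 4: place BQ@(0,2)
Op 5: place BR@(1,1)
Op 6: place BQ@(0,3)
Op 7: remove (0,2)
Op 8: place WB@(1,3)
Op 9: place WR@(2,0)
Per-piece attacks for W:
  WB@(1,3): attacks (2,4) (2,2) (3,1) (4,0) (0,4) (0,2) [ray(1,1) blocked at (2,4)]
  WR@(2,0): attacks (2,1) (3,0) (1,0) (0,0) [ray(0,1) blocked at (2,1); ray(1,0) blocked at (3,0)]
  WQ@(2,1): attacks (2,2) (2,3) (2,4) (2,0) (3,1) (4,1) (1,1) (3,2) (4,3) (3,0) (1,2) (0,3) (1,0) [ray(0,1) blocked at (2,4); ray(0,-1) blocked at (2,0); ray(-1,0) blocked at (1,1); ray(1,-1) blocked at (3,0); ray(-1,1) blocked at (0,3)]
  WQ@(3,0): attacks (3,1) (3,2) (3,3) (3,4) (4,0) (2,0) (4,1) (2,1) [ray(-1,0) blocked at (2,0); ray(-1,1) blocked at (2,1)]
Union (20 distinct): (0,0) (0,2) (0,3) (0,4) (1,0) (1,1) (1,2) (2,0) (2,1) (2,2) (2,3) (2,4) (3,0) (3,1) (3,2) (3,3) (3,4) (4,0) (4,1) (4,3)

Answer: 20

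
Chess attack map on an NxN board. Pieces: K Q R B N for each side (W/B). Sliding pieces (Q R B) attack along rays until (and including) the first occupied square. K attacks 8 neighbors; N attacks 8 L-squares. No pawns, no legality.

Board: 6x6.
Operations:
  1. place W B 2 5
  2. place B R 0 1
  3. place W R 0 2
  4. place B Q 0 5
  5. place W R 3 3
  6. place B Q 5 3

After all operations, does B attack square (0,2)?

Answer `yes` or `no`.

Op 1: place WB@(2,5)
Op 2: place BR@(0,1)
Op 3: place WR@(0,2)
Op 4: place BQ@(0,5)
Op 5: place WR@(3,3)
Op 6: place BQ@(5,3)
Per-piece attacks for B:
  BR@(0,1): attacks (0,2) (0,0) (1,1) (2,1) (3,1) (4,1) (5,1) [ray(0,1) blocked at (0,2)]
  BQ@(0,5): attacks (0,4) (0,3) (0,2) (1,5) (2,5) (1,4) (2,3) (3,2) (4,1) (5,0) [ray(0,-1) blocked at (0,2); ray(1,0) blocked at (2,5)]
  BQ@(5,3): attacks (5,4) (5,5) (5,2) (5,1) (5,0) (4,3) (3,3) (4,4) (3,5) (4,2) (3,1) (2,0) [ray(-1,0) blocked at (3,3)]
B attacks (0,2): yes

Answer: yes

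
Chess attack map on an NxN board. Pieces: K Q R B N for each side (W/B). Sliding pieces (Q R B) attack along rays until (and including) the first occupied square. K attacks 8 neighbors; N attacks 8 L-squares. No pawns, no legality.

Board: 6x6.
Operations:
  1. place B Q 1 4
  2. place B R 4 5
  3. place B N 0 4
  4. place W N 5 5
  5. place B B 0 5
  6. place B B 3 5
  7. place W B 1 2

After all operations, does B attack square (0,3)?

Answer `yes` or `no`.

Answer: yes

Derivation:
Op 1: place BQ@(1,4)
Op 2: place BR@(4,5)
Op 3: place BN@(0,4)
Op 4: place WN@(5,5)
Op 5: place BB@(0,5)
Op 6: place BB@(3,5)
Op 7: place WB@(1,2)
Per-piece attacks for B:
  BN@(0,4): attacks (2,5) (1,2) (2,3)
  BB@(0,5): attacks (1,4) [ray(1,-1) blocked at (1,4)]
  BQ@(1,4): attacks (1,5) (1,3) (1,2) (2,4) (3,4) (4,4) (5,4) (0,4) (2,5) (2,3) (3,2) (4,1) (5,0) (0,5) (0,3) [ray(0,-1) blocked at (1,2); ray(-1,0) blocked at (0,4); ray(-1,1) blocked at (0,5)]
  BB@(3,5): attacks (4,4) (5,3) (2,4) (1,3) (0,2)
  BR@(4,5): attacks (4,4) (4,3) (4,2) (4,1) (4,0) (5,5) (3,5) [ray(1,0) blocked at (5,5); ray(-1,0) blocked at (3,5)]
B attacks (0,3): yes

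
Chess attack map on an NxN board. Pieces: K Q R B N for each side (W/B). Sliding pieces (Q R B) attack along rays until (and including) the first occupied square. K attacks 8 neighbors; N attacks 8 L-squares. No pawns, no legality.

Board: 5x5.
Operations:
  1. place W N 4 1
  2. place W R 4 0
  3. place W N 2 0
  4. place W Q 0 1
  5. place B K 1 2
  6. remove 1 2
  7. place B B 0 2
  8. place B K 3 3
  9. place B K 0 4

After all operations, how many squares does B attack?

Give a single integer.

Answer: 13

Derivation:
Op 1: place WN@(4,1)
Op 2: place WR@(4,0)
Op 3: place WN@(2,0)
Op 4: place WQ@(0,1)
Op 5: place BK@(1,2)
Op 6: remove (1,2)
Op 7: place BB@(0,2)
Op 8: place BK@(3,3)
Op 9: place BK@(0,4)
Per-piece attacks for B:
  BB@(0,2): attacks (1,3) (2,4) (1,1) (2,0) [ray(1,-1) blocked at (2,0)]
  BK@(0,4): attacks (0,3) (1,4) (1,3)
  BK@(3,3): attacks (3,4) (3,2) (4,3) (2,3) (4,4) (4,2) (2,4) (2,2)
Union (13 distinct): (0,3) (1,1) (1,3) (1,4) (2,0) (2,2) (2,3) (2,4) (3,2) (3,4) (4,2) (4,3) (4,4)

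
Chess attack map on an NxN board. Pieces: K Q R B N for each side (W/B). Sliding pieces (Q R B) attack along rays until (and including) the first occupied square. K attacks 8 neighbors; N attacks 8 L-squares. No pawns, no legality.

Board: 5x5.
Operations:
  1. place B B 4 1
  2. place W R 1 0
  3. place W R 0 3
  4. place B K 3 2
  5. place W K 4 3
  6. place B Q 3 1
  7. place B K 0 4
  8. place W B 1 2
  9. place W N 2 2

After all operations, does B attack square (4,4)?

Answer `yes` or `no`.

Op 1: place BB@(4,1)
Op 2: place WR@(1,0)
Op 3: place WR@(0,3)
Op 4: place BK@(3,2)
Op 5: place WK@(4,3)
Op 6: place BQ@(3,1)
Op 7: place BK@(0,4)
Op 8: place WB@(1,2)
Op 9: place WN@(2,2)
Per-piece attacks for B:
  BK@(0,4): attacks (0,3) (1,4) (1,3)
  BQ@(3,1): attacks (3,2) (3,0) (4,1) (2,1) (1,1) (0,1) (4,2) (4,0) (2,2) (2,0) [ray(0,1) blocked at (3,2); ray(1,0) blocked at (4,1); ray(-1,1) blocked at (2,2)]
  BK@(3,2): attacks (3,3) (3,1) (4,2) (2,2) (4,3) (4,1) (2,3) (2,1)
  BB@(4,1): attacks (3,2) (3,0) [ray(-1,1) blocked at (3,2)]
B attacks (4,4): no

Answer: no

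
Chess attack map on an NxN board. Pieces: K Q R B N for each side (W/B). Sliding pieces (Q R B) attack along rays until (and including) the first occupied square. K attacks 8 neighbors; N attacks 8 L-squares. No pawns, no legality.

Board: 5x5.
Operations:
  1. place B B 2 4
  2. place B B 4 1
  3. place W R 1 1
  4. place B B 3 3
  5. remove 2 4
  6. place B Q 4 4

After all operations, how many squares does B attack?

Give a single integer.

Answer: 14

Derivation:
Op 1: place BB@(2,4)
Op 2: place BB@(4,1)
Op 3: place WR@(1,1)
Op 4: place BB@(3,3)
Op 5: remove (2,4)
Op 6: place BQ@(4,4)
Per-piece attacks for B:
  BB@(3,3): attacks (4,4) (4,2) (2,4) (2,2) (1,1) [ray(1,1) blocked at (4,4); ray(-1,-1) blocked at (1,1)]
  BB@(4,1): attacks (3,2) (2,3) (1,4) (3,0)
  BQ@(4,4): attacks (4,3) (4,2) (4,1) (3,4) (2,4) (1,4) (0,4) (3,3) [ray(0,-1) blocked at (4,1); ray(-1,-1) blocked at (3,3)]
Union (14 distinct): (0,4) (1,1) (1,4) (2,2) (2,3) (2,4) (3,0) (3,2) (3,3) (3,4) (4,1) (4,2) (4,3) (4,4)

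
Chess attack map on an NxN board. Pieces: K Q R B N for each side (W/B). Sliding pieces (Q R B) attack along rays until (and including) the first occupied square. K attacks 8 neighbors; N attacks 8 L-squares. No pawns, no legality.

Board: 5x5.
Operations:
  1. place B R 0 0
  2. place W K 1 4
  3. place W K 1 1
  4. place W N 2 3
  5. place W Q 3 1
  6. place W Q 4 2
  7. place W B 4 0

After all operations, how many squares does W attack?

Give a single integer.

Answer: 24

Derivation:
Op 1: place BR@(0,0)
Op 2: place WK@(1,4)
Op 3: place WK@(1,1)
Op 4: place WN@(2,3)
Op 5: place WQ@(3,1)
Op 6: place WQ@(4,2)
Op 7: place WB@(4,0)
Per-piece attacks for W:
  WK@(1,1): attacks (1,2) (1,0) (2,1) (0,1) (2,2) (2,0) (0,2) (0,0)
  WK@(1,4): attacks (1,3) (2,4) (0,4) (2,3) (0,3)
  WN@(2,3): attacks (4,4) (0,4) (3,1) (4,2) (1,1) (0,2)
  WQ@(3,1): attacks (3,2) (3,3) (3,4) (3,0) (4,1) (2,1) (1,1) (4,2) (4,0) (2,2) (1,3) (0,4) (2,0) [ray(-1,0) blocked at (1,1); ray(1,1) blocked at (4,2); ray(1,-1) blocked at (4,0)]
  WB@(4,0): attacks (3,1) [ray(-1,1) blocked at (3,1)]
  WQ@(4,2): attacks (4,3) (4,4) (4,1) (4,0) (3,2) (2,2) (1,2) (0,2) (3,3) (2,4) (3,1) [ray(0,-1) blocked at (4,0); ray(-1,-1) blocked at (3,1)]
Union (24 distinct): (0,0) (0,1) (0,2) (0,3) (0,4) (1,0) (1,1) (1,2) (1,3) (2,0) (2,1) (2,2) (2,3) (2,4) (3,0) (3,1) (3,2) (3,3) (3,4) (4,0) (4,1) (4,2) (4,3) (4,4)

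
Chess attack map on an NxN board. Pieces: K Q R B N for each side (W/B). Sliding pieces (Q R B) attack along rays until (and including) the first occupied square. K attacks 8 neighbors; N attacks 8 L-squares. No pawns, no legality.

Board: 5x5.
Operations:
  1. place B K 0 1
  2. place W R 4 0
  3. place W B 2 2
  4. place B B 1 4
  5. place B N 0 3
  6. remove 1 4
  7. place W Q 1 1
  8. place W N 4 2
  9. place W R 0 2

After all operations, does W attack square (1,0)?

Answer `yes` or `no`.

Answer: yes

Derivation:
Op 1: place BK@(0,1)
Op 2: place WR@(4,0)
Op 3: place WB@(2,2)
Op 4: place BB@(1,4)
Op 5: place BN@(0,3)
Op 6: remove (1,4)
Op 7: place WQ@(1,1)
Op 8: place WN@(4,2)
Op 9: place WR@(0,2)
Per-piece attacks for W:
  WR@(0,2): attacks (0,3) (0,1) (1,2) (2,2) [ray(0,1) blocked at (0,3); ray(0,-1) blocked at (0,1); ray(1,0) blocked at (2,2)]
  WQ@(1,1): attacks (1,2) (1,3) (1,4) (1,0) (2,1) (3,1) (4,1) (0,1) (2,2) (2,0) (0,2) (0,0) [ray(-1,0) blocked at (0,1); ray(1,1) blocked at (2,2); ray(-1,1) blocked at (0,2)]
  WB@(2,2): attacks (3,3) (4,4) (3,1) (4,0) (1,3) (0,4) (1,1) [ray(1,-1) blocked at (4,0); ray(-1,-1) blocked at (1,1)]
  WR@(4,0): attacks (4,1) (4,2) (3,0) (2,0) (1,0) (0,0) [ray(0,1) blocked at (4,2)]
  WN@(4,2): attacks (3,4) (2,3) (3,0) (2,1)
W attacks (1,0): yes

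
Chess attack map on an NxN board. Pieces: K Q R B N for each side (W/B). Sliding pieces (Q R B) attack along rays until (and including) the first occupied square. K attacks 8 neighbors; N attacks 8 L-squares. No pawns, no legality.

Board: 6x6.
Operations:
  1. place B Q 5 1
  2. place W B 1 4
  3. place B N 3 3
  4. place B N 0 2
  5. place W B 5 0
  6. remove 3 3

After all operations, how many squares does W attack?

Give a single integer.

Op 1: place BQ@(5,1)
Op 2: place WB@(1,4)
Op 3: place BN@(3,3)
Op 4: place BN@(0,2)
Op 5: place WB@(5,0)
Op 6: remove (3,3)
Per-piece attacks for W:
  WB@(1,4): attacks (2,5) (2,3) (3,2) (4,1) (5,0) (0,5) (0,3) [ray(1,-1) blocked at (5,0)]
  WB@(5,0): attacks (4,1) (3,2) (2,3) (1,4) [ray(-1,1) blocked at (1,4)]
Union (8 distinct): (0,3) (0,5) (1,4) (2,3) (2,5) (3,2) (4,1) (5,0)

Answer: 8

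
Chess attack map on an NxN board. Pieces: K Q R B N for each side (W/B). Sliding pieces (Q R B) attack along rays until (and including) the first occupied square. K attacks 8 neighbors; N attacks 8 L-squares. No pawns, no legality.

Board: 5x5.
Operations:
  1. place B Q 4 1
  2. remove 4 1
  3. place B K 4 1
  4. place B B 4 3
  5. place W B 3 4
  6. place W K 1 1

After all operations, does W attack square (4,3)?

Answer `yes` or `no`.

Answer: yes

Derivation:
Op 1: place BQ@(4,1)
Op 2: remove (4,1)
Op 3: place BK@(4,1)
Op 4: place BB@(4,3)
Op 5: place WB@(3,4)
Op 6: place WK@(1,1)
Per-piece attacks for W:
  WK@(1,1): attacks (1,2) (1,0) (2,1) (0,1) (2,2) (2,0) (0,2) (0,0)
  WB@(3,4): attacks (4,3) (2,3) (1,2) (0,1) [ray(1,-1) blocked at (4,3)]
W attacks (4,3): yes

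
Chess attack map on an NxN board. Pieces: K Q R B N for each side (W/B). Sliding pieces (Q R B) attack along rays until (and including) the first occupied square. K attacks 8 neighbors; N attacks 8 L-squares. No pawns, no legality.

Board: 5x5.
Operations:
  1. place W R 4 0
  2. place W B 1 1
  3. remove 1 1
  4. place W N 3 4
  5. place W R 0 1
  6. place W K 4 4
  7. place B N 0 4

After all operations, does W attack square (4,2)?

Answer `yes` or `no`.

Answer: yes

Derivation:
Op 1: place WR@(4,0)
Op 2: place WB@(1,1)
Op 3: remove (1,1)
Op 4: place WN@(3,4)
Op 5: place WR@(0,1)
Op 6: place WK@(4,4)
Op 7: place BN@(0,4)
Per-piece attacks for W:
  WR@(0,1): attacks (0,2) (0,3) (0,4) (0,0) (1,1) (2,1) (3,1) (4,1) [ray(0,1) blocked at (0,4)]
  WN@(3,4): attacks (4,2) (2,2) (1,3)
  WR@(4,0): attacks (4,1) (4,2) (4,3) (4,4) (3,0) (2,0) (1,0) (0,0) [ray(0,1) blocked at (4,4)]
  WK@(4,4): attacks (4,3) (3,4) (3,3)
W attacks (4,2): yes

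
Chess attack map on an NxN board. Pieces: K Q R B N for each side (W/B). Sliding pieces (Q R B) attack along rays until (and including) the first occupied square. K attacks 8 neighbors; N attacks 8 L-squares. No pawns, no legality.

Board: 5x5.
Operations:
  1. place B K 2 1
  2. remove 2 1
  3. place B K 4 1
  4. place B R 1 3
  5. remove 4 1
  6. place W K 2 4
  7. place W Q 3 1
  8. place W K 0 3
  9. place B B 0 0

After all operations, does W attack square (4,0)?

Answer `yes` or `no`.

Op 1: place BK@(2,1)
Op 2: remove (2,1)
Op 3: place BK@(4,1)
Op 4: place BR@(1,3)
Op 5: remove (4,1)
Op 6: place WK@(2,4)
Op 7: place WQ@(3,1)
Op 8: place WK@(0,3)
Op 9: place BB@(0,0)
Per-piece attacks for W:
  WK@(0,3): attacks (0,4) (0,2) (1,3) (1,4) (1,2)
  WK@(2,4): attacks (2,3) (3,4) (1,4) (3,3) (1,3)
  WQ@(3,1): attacks (3,2) (3,3) (3,4) (3,0) (4,1) (2,1) (1,1) (0,1) (4,2) (4,0) (2,2) (1,3) (2,0) [ray(-1,1) blocked at (1,3)]
W attacks (4,0): yes

Answer: yes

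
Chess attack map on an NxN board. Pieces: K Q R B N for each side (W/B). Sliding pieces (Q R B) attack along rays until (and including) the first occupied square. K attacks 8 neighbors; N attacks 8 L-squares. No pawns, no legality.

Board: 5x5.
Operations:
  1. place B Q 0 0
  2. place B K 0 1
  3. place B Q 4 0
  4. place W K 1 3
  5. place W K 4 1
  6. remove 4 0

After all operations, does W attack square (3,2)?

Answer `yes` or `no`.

Answer: yes

Derivation:
Op 1: place BQ@(0,0)
Op 2: place BK@(0,1)
Op 3: place BQ@(4,0)
Op 4: place WK@(1,3)
Op 5: place WK@(4,1)
Op 6: remove (4,0)
Per-piece attacks for W:
  WK@(1,3): attacks (1,4) (1,2) (2,3) (0,3) (2,4) (2,2) (0,4) (0,2)
  WK@(4,1): attacks (4,2) (4,0) (3,1) (3,2) (3,0)
W attacks (3,2): yes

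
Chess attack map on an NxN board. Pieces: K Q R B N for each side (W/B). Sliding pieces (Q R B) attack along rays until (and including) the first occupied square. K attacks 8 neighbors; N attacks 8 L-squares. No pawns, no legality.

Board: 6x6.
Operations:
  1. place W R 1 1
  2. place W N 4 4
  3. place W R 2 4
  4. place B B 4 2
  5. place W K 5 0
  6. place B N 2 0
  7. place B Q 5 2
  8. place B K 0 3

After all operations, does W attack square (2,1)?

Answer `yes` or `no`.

Op 1: place WR@(1,1)
Op 2: place WN@(4,4)
Op 3: place WR@(2,4)
Op 4: place BB@(4,2)
Op 5: place WK@(5,0)
Op 6: place BN@(2,0)
Op 7: place BQ@(5,2)
Op 8: place BK@(0,3)
Per-piece attacks for W:
  WR@(1,1): attacks (1,2) (1,3) (1,4) (1,5) (1,0) (2,1) (3,1) (4,1) (5,1) (0,1)
  WR@(2,4): attacks (2,5) (2,3) (2,2) (2,1) (2,0) (3,4) (4,4) (1,4) (0,4) [ray(0,-1) blocked at (2,0); ray(1,0) blocked at (4,4)]
  WN@(4,4): attacks (2,5) (5,2) (3,2) (2,3)
  WK@(5,0): attacks (5,1) (4,0) (4,1)
W attacks (2,1): yes

Answer: yes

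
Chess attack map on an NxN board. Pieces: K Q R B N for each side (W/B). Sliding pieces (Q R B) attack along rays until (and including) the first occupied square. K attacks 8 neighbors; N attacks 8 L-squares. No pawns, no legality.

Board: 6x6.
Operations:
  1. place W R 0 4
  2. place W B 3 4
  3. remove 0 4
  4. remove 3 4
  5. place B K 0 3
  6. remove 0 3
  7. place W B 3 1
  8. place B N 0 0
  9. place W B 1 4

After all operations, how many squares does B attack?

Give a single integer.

Answer: 2

Derivation:
Op 1: place WR@(0,4)
Op 2: place WB@(3,4)
Op 3: remove (0,4)
Op 4: remove (3,4)
Op 5: place BK@(0,3)
Op 6: remove (0,3)
Op 7: place WB@(3,1)
Op 8: place BN@(0,0)
Op 9: place WB@(1,4)
Per-piece attacks for B:
  BN@(0,0): attacks (1,2) (2,1)
Union (2 distinct): (1,2) (2,1)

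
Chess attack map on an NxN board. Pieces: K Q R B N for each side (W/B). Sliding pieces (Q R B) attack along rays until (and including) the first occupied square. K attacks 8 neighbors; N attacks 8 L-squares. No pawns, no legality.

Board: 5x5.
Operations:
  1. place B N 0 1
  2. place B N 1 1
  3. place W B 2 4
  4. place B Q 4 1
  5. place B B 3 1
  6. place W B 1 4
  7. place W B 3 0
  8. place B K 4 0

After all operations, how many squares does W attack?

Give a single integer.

Op 1: place BN@(0,1)
Op 2: place BN@(1,1)
Op 3: place WB@(2,4)
Op 4: place BQ@(4,1)
Op 5: place BB@(3,1)
Op 6: place WB@(1,4)
Op 7: place WB@(3,0)
Op 8: place BK@(4,0)
Per-piece attacks for W:
  WB@(1,4): attacks (2,3) (3,2) (4,1) (0,3) [ray(1,-1) blocked at (4,1)]
  WB@(2,4): attacks (3,3) (4,2) (1,3) (0,2)
  WB@(3,0): attacks (4,1) (2,1) (1,2) (0,3) [ray(1,1) blocked at (4,1)]
Union (10 distinct): (0,2) (0,3) (1,2) (1,3) (2,1) (2,3) (3,2) (3,3) (4,1) (4,2)

Answer: 10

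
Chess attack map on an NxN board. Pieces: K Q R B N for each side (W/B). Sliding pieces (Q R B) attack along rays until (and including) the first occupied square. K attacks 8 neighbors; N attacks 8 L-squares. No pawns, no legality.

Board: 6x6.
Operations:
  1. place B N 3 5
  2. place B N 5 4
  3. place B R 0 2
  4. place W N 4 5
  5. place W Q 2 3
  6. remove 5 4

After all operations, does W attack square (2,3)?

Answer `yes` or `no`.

Op 1: place BN@(3,5)
Op 2: place BN@(5,4)
Op 3: place BR@(0,2)
Op 4: place WN@(4,5)
Op 5: place WQ@(2,3)
Op 6: remove (5,4)
Per-piece attacks for W:
  WQ@(2,3): attacks (2,4) (2,5) (2,2) (2,1) (2,0) (3,3) (4,3) (5,3) (1,3) (0,3) (3,4) (4,5) (3,2) (4,1) (5,0) (1,4) (0,5) (1,2) (0,1) [ray(1,1) blocked at (4,5)]
  WN@(4,5): attacks (5,3) (3,3) (2,4)
W attacks (2,3): no

Answer: no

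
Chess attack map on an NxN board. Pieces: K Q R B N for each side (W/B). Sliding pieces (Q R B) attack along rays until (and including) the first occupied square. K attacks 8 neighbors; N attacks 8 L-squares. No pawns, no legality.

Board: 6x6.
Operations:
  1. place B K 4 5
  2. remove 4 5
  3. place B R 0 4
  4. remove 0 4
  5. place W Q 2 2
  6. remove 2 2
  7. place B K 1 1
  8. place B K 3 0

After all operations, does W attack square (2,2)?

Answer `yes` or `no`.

Answer: no

Derivation:
Op 1: place BK@(4,5)
Op 2: remove (4,5)
Op 3: place BR@(0,4)
Op 4: remove (0,4)
Op 5: place WQ@(2,2)
Op 6: remove (2,2)
Op 7: place BK@(1,1)
Op 8: place BK@(3,0)
Per-piece attacks for W:
W attacks (2,2): no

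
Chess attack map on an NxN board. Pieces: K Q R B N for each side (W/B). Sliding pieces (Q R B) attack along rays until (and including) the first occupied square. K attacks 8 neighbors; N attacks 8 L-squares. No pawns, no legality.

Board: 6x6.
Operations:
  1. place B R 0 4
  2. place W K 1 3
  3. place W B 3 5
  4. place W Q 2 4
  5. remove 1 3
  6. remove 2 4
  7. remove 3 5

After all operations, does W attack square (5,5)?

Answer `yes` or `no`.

Answer: no

Derivation:
Op 1: place BR@(0,4)
Op 2: place WK@(1,3)
Op 3: place WB@(3,5)
Op 4: place WQ@(2,4)
Op 5: remove (1,3)
Op 6: remove (2,4)
Op 7: remove (3,5)
Per-piece attacks for W:
W attacks (5,5): no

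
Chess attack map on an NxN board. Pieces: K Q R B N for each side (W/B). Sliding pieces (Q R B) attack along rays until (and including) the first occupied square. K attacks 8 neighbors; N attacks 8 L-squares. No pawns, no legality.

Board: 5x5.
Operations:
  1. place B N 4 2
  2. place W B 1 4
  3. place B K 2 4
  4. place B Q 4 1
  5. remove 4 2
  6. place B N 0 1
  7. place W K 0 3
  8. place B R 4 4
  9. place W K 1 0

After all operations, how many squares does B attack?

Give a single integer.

Op 1: place BN@(4,2)
Op 2: place WB@(1,4)
Op 3: place BK@(2,4)
Op 4: place BQ@(4,1)
Op 5: remove (4,2)
Op 6: place BN@(0,1)
Op 7: place WK@(0,3)
Op 8: place BR@(4,4)
Op 9: place WK@(1,0)
Per-piece attacks for B:
  BN@(0,1): attacks (1,3) (2,2) (2,0)
  BK@(2,4): attacks (2,3) (3,4) (1,4) (3,3) (1,3)
  BQ@(4,1): attacks (4,2) (4,3) (4,4) (4,0) (3,1) (2,1) (1,1) (0,1) (3,2) (2,3) (1,4) (3,0) [ray(0,1) blocked at (4,4); ray(-1,0) blocked at (0,1); ray(-1,1) blocked at (1,4)]
  BR@(4,4): attacks (4,3) (4,2) (4,1) (3,4) (2,4) [ray(0,-1) blocked at (4,1); ray(-1,0) blocked at (2,4)]
Union (19 distinct): (0,1) (1,1) (1,3) (1,4) (2,0) (2,1) (2,2) (2,3) (2,4) (3,0) (3,1) (3,2) (3,3) (3,4) (4,0) (4,1) (4,2) (4,3) (4,4)

Answer: 19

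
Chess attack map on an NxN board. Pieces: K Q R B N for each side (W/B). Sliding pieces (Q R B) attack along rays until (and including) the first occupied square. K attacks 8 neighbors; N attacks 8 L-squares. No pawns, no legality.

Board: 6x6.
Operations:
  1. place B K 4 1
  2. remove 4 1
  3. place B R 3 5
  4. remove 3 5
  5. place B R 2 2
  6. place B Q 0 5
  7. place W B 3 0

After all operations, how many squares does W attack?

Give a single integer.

Answer: 5

Derivation:
Op 1: place BK@(4,1)
Op 2: remove (4,1)
Op 3: place BR@(3,5)
Op 4: remove (3,5)
Op 5: place BR@(2,2)
Op 6: place BQ@(0,5)
Op 7: place WB@(3,0)
Per-piece attacks for W:
  WB@(3,0): attacks (4,1) (5,2) (2,1) (1,2) (0,3)
Union (5 distinct): (0,3) (1,2) (2,1) (4,1) (5,2)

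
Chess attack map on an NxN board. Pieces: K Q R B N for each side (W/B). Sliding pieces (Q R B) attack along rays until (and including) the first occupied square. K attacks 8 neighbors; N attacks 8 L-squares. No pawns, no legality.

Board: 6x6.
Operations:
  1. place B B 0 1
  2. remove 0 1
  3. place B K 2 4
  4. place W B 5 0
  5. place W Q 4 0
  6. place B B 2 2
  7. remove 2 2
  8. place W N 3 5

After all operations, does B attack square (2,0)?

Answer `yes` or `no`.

Answer: no

Derivation:
Op 1: place BB@(0,1)
Op 2: remove (0,1)
Op 3: place BK@(2,4)
Op 4: place WB@(5,0)
Op 5: place WQ@(4,0)
Op 6: place BB@(2,2)
Op 7: remove (2,2)
Op 8: place WN@(3,5)
Per-piece attacks for B:
  BK@(2,4): attacks (2,5) (2,3) (3,4) (1,4) (3,5) (3,3) (1,5) (1,3)
B attacks (2,0): no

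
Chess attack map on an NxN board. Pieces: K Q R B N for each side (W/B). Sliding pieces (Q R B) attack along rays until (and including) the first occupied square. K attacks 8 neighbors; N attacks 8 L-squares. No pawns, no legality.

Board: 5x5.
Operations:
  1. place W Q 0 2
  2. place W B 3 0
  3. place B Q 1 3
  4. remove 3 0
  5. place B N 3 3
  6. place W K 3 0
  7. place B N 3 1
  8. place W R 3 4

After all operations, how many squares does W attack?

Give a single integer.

Op 1: place WQ@(0,2)
Op 2: place WB@(3,0)
Op 3: place BQ@(1,3)
Op 4: remove (3,0)
Op 5: place BN@(3,3)
Op 6: place WK@(3,0)
Op 7: place BN@(3,1)
Op 8: place WR@(3,4)
Per-piece attacks for W:
  WQ@(0,2): attacks (0,3) (0,4) (0,1) (0,0) (1,2) (2,2) (3,2) (4,2) (1,3) (1,1) (2,0) [ray(1,1) blocked at (1,3)]
  WK@(3,0): attacks (3,1) (4,0) (2,0) (4,1) (2,1)
  WR@(3,4): attacks (3,3) (4,4) (2,4) (1,4) (0,4) [ray(0,-1) blocked at (3,3)]
Union (19 distinct): (0,0) (0,1) (0,3) (0,4) (1,1) (1,2) (1,3) (1,4) (2,0) (2,1) (2,2) (2,4) (3,1) (3,2) (3,3) (4,0) (4,1) (4,2) (4,4)

Answer: 19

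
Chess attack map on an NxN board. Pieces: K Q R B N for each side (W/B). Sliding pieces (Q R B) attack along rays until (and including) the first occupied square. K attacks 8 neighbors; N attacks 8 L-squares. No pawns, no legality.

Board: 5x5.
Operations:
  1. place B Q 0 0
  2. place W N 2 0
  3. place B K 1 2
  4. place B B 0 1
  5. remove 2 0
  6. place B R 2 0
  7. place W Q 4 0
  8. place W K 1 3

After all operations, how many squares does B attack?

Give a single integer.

Op 1: place BQ@(0,0)
Op 2: place WN@(2,0)
Op 3: place BK@(1,2)
Op 4: place BB@(0,1)
Op 5: remove (2,0)
Op 6: place BR@(2,0)
Op 7: place WQ@(4,0)
Op 8: place WK@(1,3)
Per-piece attacks for B:
  BQ@(0,0): attacks (0,1) (1,0) (2,0) (1,1) (2,2) (3,3) (4,4) [ray(0,1) blocked at (0,1); ray(1,0) blocked at (2,0)]
  BB@(0,1): attacks (1,2) (1,0) [ray(1,1) blocked at (1,2)]
  BK@(1,2): attacks (1,3) (1,1) (2,2) (0,2) (2,3) (2,1) (0,3) (0,1)
  BR@(2,0): attacks (2,1) (2,2) (2,3) (2,4) (3,0) (4,0) (1,0) (0,0) [ray(1,0) blocked at (4,0); ray(-1,0) blocked at (0,0)]
Union (17 distinct): (0,0) (0,1) (0,2) (0,3) (1,0) (1,1) (1,2) (1,3) (2,0) (2,1) (2,2) (2,3) (2,4) (3,0) (3,3) (4,0) (4,4)

Answer: 17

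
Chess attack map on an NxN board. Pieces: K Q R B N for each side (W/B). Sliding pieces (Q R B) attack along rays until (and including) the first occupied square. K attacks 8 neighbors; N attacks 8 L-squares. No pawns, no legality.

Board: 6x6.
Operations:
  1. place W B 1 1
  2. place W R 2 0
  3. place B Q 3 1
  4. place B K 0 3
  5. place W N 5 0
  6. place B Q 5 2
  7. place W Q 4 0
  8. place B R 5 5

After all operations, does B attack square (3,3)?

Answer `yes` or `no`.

Answer: yes

Derivation:
Op 1: place WB@(1,1)
Op 2: place WR@(2,0)
Op 3: place BQ@(3,1)
Op 4: place BK@(0,3)
Op 5: place WN@(5,0)
Op 6: place BQ@(5,2)
Op 7: place WQ@(4,0)
Op 8: place BR@(5,5)
Per-piece attacks for B:
  BK@(0,3): attacks (0,4) (0,2) (1,3) (1,4) (1,2)
  BQ@(3,1): attacks (3,2) (3,3) (3,4) (3,5) (3,0) (4,1) (5,1) (2,1) (1,1) (4,2) (5,3) (4,0) (2,2) (1,3) (0,4) (2,0) [ray(-1,0) blocked at (1,1); ray(1,-1) blocked at (4,0); ray(-1,-1) blocked at (2,0)]
  BQ@(5,2): attacks (5,3) (5,4) (5,5) (5,1) (5,0) (4,2) (3,2) (2,2) (1,2) (0,2) (4,3) (3,4) (2,5) (4,1) (3,0) [ray(0,1) blocked at (5,5); ray(0,-1) blocked at (5,0)]
  BR@(5,5): attacks (5,4) (5,3) (5,2) (4,5) (3,5) (2,5) (1,5) (0,5) [ray(0,-1) blocked at (5,2)]
B attacks (3,3): yes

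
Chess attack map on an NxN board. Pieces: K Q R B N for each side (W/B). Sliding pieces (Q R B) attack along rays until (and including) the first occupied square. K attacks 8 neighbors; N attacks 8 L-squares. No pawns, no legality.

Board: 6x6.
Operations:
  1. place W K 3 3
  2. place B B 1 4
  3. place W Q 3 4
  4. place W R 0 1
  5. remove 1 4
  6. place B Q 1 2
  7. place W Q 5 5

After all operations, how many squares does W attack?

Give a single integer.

Op 1: place WK@(3,3)
Op 2: place BB@(1,4)
Op 3: place WQ@(3,4)
Op 4: place WR@(0,1)
Op 5: remove (1,4)
Op 6: place BQ@(1,2)
Op 7: place WQ@(5,5)
Per-piece attacks for W:
  WR@(0,1): attacks (0,2) (0,3) (0,4) (0,5) (0,0) (1,1) (2,1) (3,1) (4,1) (5,1)
  WK@(3,3): attacks (3,4) (3,2) (4,3) (2,3) (4,4) (4,2) (2,4) (2,2)
  WQ@(3,4): attacks (3,5) (3,3) (4,4) (5,4) (2,4) (1,4) (0,4) (4,5) (4,3) (5,2) (2,5) (2,3) (1,2) [ray(0,-1) blocked at (3,3); ray(-1,-1) blocked at (1,2)]
  WQ@(5,5): attacks (5,4) (5,3) (5,2) (5,1) (5,0) (4,5) (3,5) (2,5) (1,5) (0,5) (4,4) (3,3) [ray(-1,-1) blocked at (3,3)]
Union (29 distinct): (0,0) (0,2) (0,3) (0,4) (0,5) (1,1) (1,2) (1,4) (1,5) (2,1) (2,2) (2,3) (2,4) (2,5) (3,1) (3,2) (3,3) (3,4) (3,5) (4,1) (4,2) (4,3) (4,4) (4,5) (5,0) (5,1) (5,2) (5,3) (5,4)

Answer: 29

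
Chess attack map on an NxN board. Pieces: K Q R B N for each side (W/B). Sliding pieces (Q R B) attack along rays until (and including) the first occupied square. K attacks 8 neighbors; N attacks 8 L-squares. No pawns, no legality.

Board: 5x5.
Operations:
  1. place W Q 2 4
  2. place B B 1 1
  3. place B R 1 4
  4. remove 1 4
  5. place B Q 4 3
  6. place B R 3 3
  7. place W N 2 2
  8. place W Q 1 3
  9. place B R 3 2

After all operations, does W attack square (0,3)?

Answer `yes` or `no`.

Answer: yes

Derivation:
Op 1: place WQ@(2,4)
Op 2: place BB@(1,1)
Op 3: place BR@(1,4)
Op 4: remove (1,4)
Op 5: place BQ@(4,3)
Op 6: place BR@(3,3)
Op 7: place WN@(2,2)
Op 8: place WQ@(1,3)
Op 9: place BR@(3,2)
Per-piece attacks for W:
  WQ@(1,3): attacks (1,4) (1,2) (1,1) (2,3) (3,3) (0,3) (2,4) (2,2) (0,4) (0,2) [ray(0,-1) blocked at (1,1); ray(1,0) blocked at (3,3); ray(1,1) blocked at (2,4); ray(1,-1) blocked at (2,2)]
  WN@(2,2): attacks (3,4) (4,3) (1,4) (0,3) (3,0) (4,1) (1,0) (0,1)
  WQ@(2,4): attacks (2,3) (2,2) (3,4) (4,4) (1,4) (0,4) (3,3) (1,3) [ray(0,-1) blocked at (2,2); ray(1,-1) blocked at (3,3); ray(-1,-1) blocked at (1,3)]
W attacks (0,3): yes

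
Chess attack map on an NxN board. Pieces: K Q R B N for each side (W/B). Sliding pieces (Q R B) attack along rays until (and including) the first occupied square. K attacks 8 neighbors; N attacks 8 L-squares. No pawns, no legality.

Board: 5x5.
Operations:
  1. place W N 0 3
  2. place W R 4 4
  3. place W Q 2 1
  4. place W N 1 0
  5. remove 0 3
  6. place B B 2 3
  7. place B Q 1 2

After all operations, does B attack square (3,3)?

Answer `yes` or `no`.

Answer: no

Derivation:
Op 1: place WN@(0,3)
Op 2: place WR@(4,4)
Op 3: place WQ@(2,1)
Op 4: place WN@(1,0)
Op 5: remove (0,3)
Op 6: place BB@(2,3)
Op 7: place BQ@(1,2)
Per-piece attacks for B:
  BQ@(1,2): attacks (1,3) (1,4) (1,1) (1,0) (2,2) (3,2) (4,2) (0,2) (2,3) (2,1) (0,3) (0,1) [ray(0,-1) blocked at (1,0); ray(1,1) blocked at (2,3); ray(1,-1) blocked at (2,1)]
  BB@(2,3): attacks (3,4) (3,2) (4,1) (1,4) (1,2) [ray(-1,-1) blocked at (1,2)]
B attacks (3,3): no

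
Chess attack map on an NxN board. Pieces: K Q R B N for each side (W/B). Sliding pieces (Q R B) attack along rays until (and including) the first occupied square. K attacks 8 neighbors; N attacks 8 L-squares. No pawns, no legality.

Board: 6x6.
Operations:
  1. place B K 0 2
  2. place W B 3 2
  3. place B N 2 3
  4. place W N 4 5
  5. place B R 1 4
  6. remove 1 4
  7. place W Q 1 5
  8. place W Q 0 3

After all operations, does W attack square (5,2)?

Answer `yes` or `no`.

Answer: no

Derivation:
Op 1: place BK@(0,2)
Op 2: place WB@(3,2)
Op 3: place BN@(2,3)
Op 4: place WN@(4,5)
Op 5: place BR@(1,4)
Op 6: remove (1,4)
Op 7: place WQ@(1,5)
Op 8: place WQ@(0,3)
Per-piece attacks for W:
  WQ@(0,3): attacks (0,4) (0,5) (0,2) (1,3) (2,3) (1,4) (2,5) (1,2) (2,1) (3,0) [ray(0,-1) blocked at (0,2); ray(1,0) blocked at (2,3)]
  WQ@(1,5): attacks (1,4) (1,3) (1,2) (1,1) (1,0) (2,5) (3,5) (4,5) (0,5) (2,4) (3,3) (4,2) (5,1) (0,4) [ray(1,0) blocked at (4,5)]
  WB@(3,2): attacks (4,3) (5,4) (4,1) (5,0) (2,3) (2,1) (1,0) [ray(-1,1) blocked at (2,3)]
  WN@(4,5): attacks (5,3) (3,3) (2,4)
W attacks (5,2): no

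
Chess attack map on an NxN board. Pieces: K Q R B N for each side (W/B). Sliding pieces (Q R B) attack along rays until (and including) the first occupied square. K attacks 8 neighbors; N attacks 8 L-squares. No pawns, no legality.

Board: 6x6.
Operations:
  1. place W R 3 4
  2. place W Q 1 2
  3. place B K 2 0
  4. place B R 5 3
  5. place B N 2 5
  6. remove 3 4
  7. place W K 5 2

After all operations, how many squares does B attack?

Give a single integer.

Answer: 15

Derivation:
Op 1: place WR@(3,4)
Op 2: place WQ@(1,2)
Op 3: place BK@(2,0)
Op 4: place BR@(5,3)
Op 5: place BN@(2,5)
Op 6: remove (3,4)
Op 7: place WK@(5,2)
Per-piece attacks for B:
  BK@(2,0): attacks (2,1) (3,0) (1,0) (3,1) (1,1)
  BN@(2,5): attacks (3,3) (4,4) (1,3) (0,4)
  BR@(5,3): attacks (5,4) (5,5) (5,2) (4,3) (3,3) (2,3) (1,3) (0,3) [ray(0,-1) blocked at (5,2)]
Union (15 distinct): (0,3) (0,4) (1,0) (1,1) (1,3) (2,1) (2,3) (3,0) (3,1) (3,3) (4,3) (4,4) (5,2) (5,4) (5,5)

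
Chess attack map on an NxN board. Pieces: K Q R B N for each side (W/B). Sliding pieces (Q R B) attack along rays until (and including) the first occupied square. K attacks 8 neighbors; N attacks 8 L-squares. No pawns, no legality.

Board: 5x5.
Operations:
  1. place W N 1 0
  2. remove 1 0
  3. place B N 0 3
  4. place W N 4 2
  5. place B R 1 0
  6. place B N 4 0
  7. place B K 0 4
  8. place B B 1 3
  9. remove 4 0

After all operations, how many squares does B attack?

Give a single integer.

Answer: 14

Derivation:
Op 1: place WN@(1,0)
Op 2: remove (1,0)
Op 3: place BN@(0,3)
Op 4: place WN@(4,2)
Op 5: place BR@(1,0)
Op 6: place BN@(4,0)
Op 7: place BK@(0,4)
Op 8: place BB@(1,3)
Op 9: remove (4,0)
Per-piece attacks for B:
  BN@(0,3): attacks (2,4) (1,1) (2,2)
  BK@(0,4): attacks (0,3) (1,4) (1,3)
  BR@(1,0): attacks (1,1) (1,2) (1,3) (2,0) (3,0) (4,0) (0,0) [ray(0,1) blocked at (1,3)]
  BB@(1,3): attacks (2,4) (2,2) (3,1) (4,0) (0,4) (0,2) [ray(-1,1) blocked at (0,4)]
Union (14 distinct): (0,0) (0,2) (0,3) (0,4) (1,1) (1,2) (1,3) (1,4) (2,0) (2,2) (2,4) (3,0) (3,1) (4,0)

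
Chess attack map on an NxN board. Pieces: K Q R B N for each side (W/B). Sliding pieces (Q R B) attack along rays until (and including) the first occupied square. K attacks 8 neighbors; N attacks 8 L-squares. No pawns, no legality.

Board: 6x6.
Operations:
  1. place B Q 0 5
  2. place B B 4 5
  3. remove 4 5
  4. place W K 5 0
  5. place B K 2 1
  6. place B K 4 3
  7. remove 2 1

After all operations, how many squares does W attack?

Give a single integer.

Op 1: place BQ@(0,5)
Op 2: place BB@(4,5)
Op 3: remove (4,5)
Op 4: place WK@(5,0)
Op 5: place BK@(2,1)
Op 6: place BK@(4,3)
Op 7: remove (2,1)
Per-piece attacks for W:
  WK@(5,0): attacks (5,1) (4,0) (4,1)
Union (3 distinct): (4,0) (4,1) (5,1)

Answer: 3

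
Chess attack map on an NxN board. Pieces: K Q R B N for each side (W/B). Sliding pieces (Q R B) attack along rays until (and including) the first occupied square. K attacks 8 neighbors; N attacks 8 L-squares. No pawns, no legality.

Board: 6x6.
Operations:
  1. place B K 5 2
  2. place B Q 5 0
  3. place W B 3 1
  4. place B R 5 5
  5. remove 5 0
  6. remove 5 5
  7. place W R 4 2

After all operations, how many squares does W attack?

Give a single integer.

Answer: 14

Derivation:
Op 1: place BK@(5,2)
Op 2: place BQ@(5,0)
Op 3: place WB@(3,1)
Op 4: place BR@(5,5)
Op 5: remove (5,0)
Op 6: remove (5,5)
Op 7: place WR@(4,2)
Per-piece attacks for W:
  WB@(3,1): attacks (4,2) (4,0) (2,2) (1,3) (0,4) (2,0) [ray(1,1) blocked at (4,2)]
  WR@(4,2): attacks (4,3) (4,4) (4,5) (4,1) (4,0) (5,2) (3,2) (2,2) (1,2) (0,2) [ray(1,0) blocked at (5,2)]
Union (14 distinct): (0,2) (0,4) (1,2) (1,3) (2,0) (2,2) (3,2) (4,0) (4,1) (4,2) (4,3) (4,4) (4,5) (5,2)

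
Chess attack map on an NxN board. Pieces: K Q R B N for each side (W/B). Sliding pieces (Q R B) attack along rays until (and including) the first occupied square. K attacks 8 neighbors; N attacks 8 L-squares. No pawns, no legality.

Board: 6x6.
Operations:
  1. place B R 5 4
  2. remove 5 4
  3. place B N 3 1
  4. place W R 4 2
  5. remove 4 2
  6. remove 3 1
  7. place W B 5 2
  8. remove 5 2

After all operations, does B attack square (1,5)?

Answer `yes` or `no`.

Answer: no

Derivation:
Op 1: place BR@(5,4)
Op 2: remove (5,4)
Op 3: place BN@(3,1)
Op 4: place WR@(4,2)
Op 5: remove (4,2)
Op 6: remove (3,1)
Op 7: place WB@(5,2)
Op 8: remove (5,2)
Per-piece attacks for B:
B attacks (1,5): no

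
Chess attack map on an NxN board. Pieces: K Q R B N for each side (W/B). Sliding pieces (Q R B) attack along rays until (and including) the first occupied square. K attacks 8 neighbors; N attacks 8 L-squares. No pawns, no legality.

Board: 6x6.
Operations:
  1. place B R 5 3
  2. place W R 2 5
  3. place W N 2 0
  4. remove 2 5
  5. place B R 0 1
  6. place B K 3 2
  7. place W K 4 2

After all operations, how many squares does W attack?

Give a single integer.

Answer: 10

Derivation:
Op 1: place BR@(5,3)
Op 2: place WR@(2,5)
Op 3: place WN@(2,0)
Op 4: remove (2,5)
Op 5: place BR@(0,1)
Op 6: place BK@(3,2)
Op 7: place WK@(4,2)
Per-piece attacks for W:
  WN@(2,0): attacks (3,2) (4,1) (1,2) (0,1)
  WK@(4,2): attacks (4,3) (4,1) (5,2) (3,2) (5,3) (5,1) (3,3) (3,1)
Union (10 distinct): (0,1) (1,2) (3,1) (3,2) (3,3) (4,1) (4,3) (5,1) (5,2) (5,3)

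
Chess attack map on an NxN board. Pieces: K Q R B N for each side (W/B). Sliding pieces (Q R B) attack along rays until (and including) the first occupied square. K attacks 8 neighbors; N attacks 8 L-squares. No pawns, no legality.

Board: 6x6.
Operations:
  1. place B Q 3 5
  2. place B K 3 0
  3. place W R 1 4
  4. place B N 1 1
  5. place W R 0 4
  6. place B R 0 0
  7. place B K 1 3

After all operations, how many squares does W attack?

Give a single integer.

Answer: 13

Derivation:
Op 1: place BQ@(3,5)
Op 2: place BK@(3,0)
Op 3: place WR@(1,4)
Op 4: place BN@(1,1)
Op 5: place WR@(0,4)
Op 6: place BR@(0,0)
Op 7: place BK@(1,3)
Per-piece attacks for W:
  WR@(0,4): attacks (0,5) (0,3) (0,2) (0,1) (0,0) (1,4) [ray(0,-1) blocked at (0,0); ray(1,0) blocked at (1,4)]
  WR@(1,4): attacks (1,5) (1,3) (2,4) (3,4) (4,4) (5,4) (0,4) [ray(0,-1) blocked at (1,3); ray(-1,0) blocked at (0,4)]
Union (13 distinct): (0,0) (0,1) (0,2) (0,3) (0,4) (0,5) (1,3) (1,4) (1,5) (2,4) (3,4) (4,4) (5,4)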